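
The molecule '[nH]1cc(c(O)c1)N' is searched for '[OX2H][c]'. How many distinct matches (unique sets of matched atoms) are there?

[OX2H][c] is the SMARTS for a phenol: a hydroxyl oxygen attached to an aromatic carbon.
Exactly one fragment in the molecule meets all constraints, giving 1 match.

1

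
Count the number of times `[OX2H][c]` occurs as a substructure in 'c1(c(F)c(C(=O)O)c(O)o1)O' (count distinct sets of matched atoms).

[OX2H][c] is the SMARTS for a phenol: a hydroxyl oxygen attached to an aromatic carbon.
The molecule carries 2 separate instances of a hydroxyl group (-OH) meeting every constraint; each maps to a distinct set of atoms, giving 2 matches.

2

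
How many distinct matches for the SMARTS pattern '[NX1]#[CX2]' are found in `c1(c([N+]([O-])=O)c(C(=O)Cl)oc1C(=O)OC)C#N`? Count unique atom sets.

1

[NX1]#[CX2] is the SMARTS for a nitrile: a nitrogen triple-bonded to a two-connected carbon.
Exactly one fragment in the molecule meets all constraints, giving 1 match.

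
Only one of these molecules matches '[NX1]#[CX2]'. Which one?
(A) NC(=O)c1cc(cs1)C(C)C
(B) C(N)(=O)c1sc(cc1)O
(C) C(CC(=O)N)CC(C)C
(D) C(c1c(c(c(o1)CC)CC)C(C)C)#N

[NX1]#[CX2] describes a nitrogen triple-bonded to a two-connected carbon (a nitrile).
(A) has a primary amide (-C(=O)NH2) but the nitrogen is NX3, not NX1.
(B) has a primary amide (-C(=O)NH2) but the nitrogen is NX3, not NX1.
(C) has a primary amide (-C(=O)NH2) but the nitrogen is NX3, not NX1.
(D) contains a nitrile (-C#N), which satisfies every atom and bond constraint.
So the answer is (D).

D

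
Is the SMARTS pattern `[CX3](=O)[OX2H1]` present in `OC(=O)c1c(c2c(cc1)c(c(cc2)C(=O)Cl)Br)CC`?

Yes

The pattern [CX3](=O)[OX2H1] describes an sp2 carbon double-bonded to O and single-bonded to an -OH oxygen — a carboxylic acid.
The molecule carries a carboxylic acid group (-C(=O)OH), whose atoms satisfy every constraint of the query, so the pattern matches.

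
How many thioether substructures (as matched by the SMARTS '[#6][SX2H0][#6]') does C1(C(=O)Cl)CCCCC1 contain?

0

[#6][SX2H0][#6] is the SMARTS for a thioether: an aliphatic sulfur bridging two carbons with no H on the sulfur.
No fragment in the molecule satisfies every constraint, giving 0 matches.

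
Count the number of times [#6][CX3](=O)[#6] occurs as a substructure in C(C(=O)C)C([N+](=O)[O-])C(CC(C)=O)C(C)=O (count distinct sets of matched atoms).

3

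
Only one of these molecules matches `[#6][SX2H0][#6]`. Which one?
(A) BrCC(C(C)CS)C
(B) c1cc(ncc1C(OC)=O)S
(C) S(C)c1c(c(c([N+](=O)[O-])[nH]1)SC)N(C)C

C

[#6][SX2H0][#6] describes an aliphatic sulfur bridging two carbons with no H on the sulfur (a thioether).
(A) has a thiol (-SH) but the sulfur has H1, not H0 bridging two carbons.
(B) has a thiol (-SH) but the sulfur has H1, not H0 bridging two carbons.
(C) contains a methylthio ether (-SCH3), which satisfies every atom and bond constraint.
So the answer is (C).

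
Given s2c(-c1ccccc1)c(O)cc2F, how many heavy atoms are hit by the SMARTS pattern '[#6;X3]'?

10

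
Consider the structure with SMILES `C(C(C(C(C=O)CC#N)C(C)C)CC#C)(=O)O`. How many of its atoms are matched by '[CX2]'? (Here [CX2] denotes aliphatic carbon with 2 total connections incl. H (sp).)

Check the 17 heavy atoms by environment: 8× C (X4) → no; 3× C (X2) → match; 1× N (X1) → no; 2× C (X3) → no; 2× O (X1) → no; 1× O (X2) → no.
That gives 3 matching atoms.

3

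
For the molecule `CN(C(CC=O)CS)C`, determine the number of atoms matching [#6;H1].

The query [#6;H1] means: any carbon bearing exactly one hydrogen.
Check the 9 heavy atoms by environment: 2× C (H2) → no; 2× C (H1) → match; 1× O (H0) → no; 1× N (H0) → no; 2× C (H3) → no; 1× S (H1) → no.
That gives 2 matching atoms.

2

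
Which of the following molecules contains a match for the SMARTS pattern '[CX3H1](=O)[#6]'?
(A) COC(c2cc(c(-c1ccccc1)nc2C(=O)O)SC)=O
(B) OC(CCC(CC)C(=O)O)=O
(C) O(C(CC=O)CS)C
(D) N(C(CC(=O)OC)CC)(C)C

C

[CX3H1](=O)[#6] describes an sp2 carbon with one H, double-bonded to O and single-bonded to carbon (an aldehyde).
(A) has a methyl-ester group (-C(=O)OCH3) but the carbonyl carbon has H0, not H1.
(B) has a carboxylic acid group (-C(=O)OH) but the carbonyl carbon has H0 and is bonded to O, not H1.
(C) contains an aldehyde (-CHO), which satisfies every atom and bond constraint.
(D) has a methyl-ester group (-C(=O)OCH3) but the carbonyl carbon has H0, not H1.
So the answer is (C).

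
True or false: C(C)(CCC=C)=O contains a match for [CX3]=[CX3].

True

The pattern [CX3]=[CX3] describes a non-aromatic C=C double bond between two sp2 carbons — an alkene.
The molecule carries a vinyl group (-CH=CH2), whose atoms satisfy every constraint of the query, so the pattern matches.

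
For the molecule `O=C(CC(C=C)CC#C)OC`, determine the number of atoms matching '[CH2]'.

Check the 11 heavy atoms by environment: 3× C (H2) → match; 3× C (H1) → no; 2× C (H0) → no; 2× O (H0) → no; 1× C (H3) → no.
That gives 3 matching atoms.

3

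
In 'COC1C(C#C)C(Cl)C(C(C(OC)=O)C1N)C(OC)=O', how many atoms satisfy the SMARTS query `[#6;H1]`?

7

The query [#6;H1] means: any carbon bearing exactly one hydrogen.
Check the 20 heavy atoms by environment: 7× C (H1) → match; 1× Cl (H0) → no; 3× C (H0) → no; 5× O (H0) → no; 3× C (H3) → no; 1× N (H2) → no.
That gives 7 matching atoms.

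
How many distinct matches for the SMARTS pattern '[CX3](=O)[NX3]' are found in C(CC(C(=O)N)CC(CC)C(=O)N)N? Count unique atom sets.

2

[CX3](=O)[NX3] is the SMARTS for an amide: a carbonyl carbon bonded to a trivalent nitrogen.
The molecule carries 2 separate instances of a primary amide (-C(=O)NH2) meeting every constraint; each maps to a distinct set of atoms, giving 2 matches.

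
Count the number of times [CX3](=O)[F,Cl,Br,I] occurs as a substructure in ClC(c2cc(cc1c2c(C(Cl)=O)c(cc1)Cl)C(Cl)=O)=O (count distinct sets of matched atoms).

3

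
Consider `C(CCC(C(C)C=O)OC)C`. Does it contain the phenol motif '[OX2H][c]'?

The pattern [OX2H][c] describes a hydroxyl oxygen attached to an aromatic carbon — a phenol.
The closest candidate here is a methoxy ether (-OCH3), but the oxygen has H0, not H1. No other fragment satisfies the full query, so there is no match.

No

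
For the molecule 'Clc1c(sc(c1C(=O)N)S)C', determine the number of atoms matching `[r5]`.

5

The query [r5] means: r5 matches atoms in a five-membered ring.
Check the 11 heavy atoms by environment: 1× s (aromatic, in 5-ring) → match; 4× c (aromatic, in 5-ring) → match; 2× C (acyclic) → no; 1× O (acyclic) → no; 1× N (acyclic) → no; 1× Cl (acyclic) → no; 1× S (acyclic) → no.
Summing the matching environments: 1 + 4 = 5 matching atoms.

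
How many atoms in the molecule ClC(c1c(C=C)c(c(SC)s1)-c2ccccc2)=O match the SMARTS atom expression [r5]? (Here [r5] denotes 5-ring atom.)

5

Check the 18 heavy atoms by environment: 1× s (aromatic, in 5-ring) → match; 4× c (aromatic, in 5-ring) → match; 6× c (aromatic, in 6-ring) → no; 4× C (acyclic) → no; 1× O (acyclic) → no; 1× Cl (acyclic) → no; 1× S (acyclic) → no.
Summing the matching environments: 1 + 4 = 5 matching atoms.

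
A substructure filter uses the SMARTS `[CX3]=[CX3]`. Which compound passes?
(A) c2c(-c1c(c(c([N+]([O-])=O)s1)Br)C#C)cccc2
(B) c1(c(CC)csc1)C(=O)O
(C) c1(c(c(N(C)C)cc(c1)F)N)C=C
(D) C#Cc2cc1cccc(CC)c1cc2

C

[CX3]=[CX3] describes a non-aromatic C=C double bond between two sp2 carbons (an alkene).
(A) has an ethynyl group (-C#CH) but the C-C bond is a triple bond, not a double bond.
(B) has an ethyl group (-CH2CH3) but its C-C bond is a single bond between CX4 carbons, not CX3=CX3.
(C) contains a vinyl group (-CH=CH2), which satisfies every atom and bond constraint.
(D) has an ethyl group (-CH2CH3) but its C-C bond is a single bond between CX4 carbons, not CX3=CX3.
So the answer is (C).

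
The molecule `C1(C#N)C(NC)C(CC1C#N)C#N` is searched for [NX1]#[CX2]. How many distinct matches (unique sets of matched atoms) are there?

3

[NX1]#[CX2] is the SMARTS for a nitrile: a nitrogen triple-bonded to a two-connected carbon.
The molecule carries 3 separate instances of a nitrile (-C#N) meeting every constraint; each maps to a distinct set of atoms, giving 3 matches.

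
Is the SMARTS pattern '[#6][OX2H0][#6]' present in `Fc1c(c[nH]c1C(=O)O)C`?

No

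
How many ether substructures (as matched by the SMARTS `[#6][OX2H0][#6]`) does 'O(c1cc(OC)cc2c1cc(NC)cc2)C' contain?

[#6][OX2H0][#6] is the SMARTS for an ether: an aliphatic oxygen bridging two carbons with no H on the oxygen.
The molecule carries 2 separate instances of a methoxy ether (-OCH3) meeting every constraint; each maps to a distinct set of atoms, giving 2 matches.

2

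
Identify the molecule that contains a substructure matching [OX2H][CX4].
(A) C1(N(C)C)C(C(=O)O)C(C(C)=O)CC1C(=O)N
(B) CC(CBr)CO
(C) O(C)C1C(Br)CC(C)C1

B

[OX2H][CX4] describes a hydroxyl oxygen bound to an sp3 (X4) carbon (an aliphatic alcohol).
(A) has a carboxylic acid group (-C(=O)OH) but the -OH is on a CX3 carbonyl carbon, not a CX4 carbon.
(B) contains a hydroxyl group (-OH), which satisfies every atom and bond constraint.
(C) has a methoxy ether (-OCH3) but the oxygen has H0 (ether), not H1.
So the answer is (B).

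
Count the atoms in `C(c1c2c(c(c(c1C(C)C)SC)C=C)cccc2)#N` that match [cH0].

Check the 19 heavy atoms by environment: 6× c (aromatic, H0) → match; 4× c (aromatic, H1) → no; 1× S (H0) → no; 3× C (H3) → no; 1× C (H0) → no; 1× N (H0) → no; 2× C (H1) → no; 1× C (H2) → no.
That gives 6 matching atoms.

6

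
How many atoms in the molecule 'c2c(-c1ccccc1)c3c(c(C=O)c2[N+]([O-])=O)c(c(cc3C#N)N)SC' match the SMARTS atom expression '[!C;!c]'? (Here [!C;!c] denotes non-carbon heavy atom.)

7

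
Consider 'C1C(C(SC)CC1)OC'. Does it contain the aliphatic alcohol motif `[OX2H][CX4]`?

The pattern [OX2H][CX4] describes a hydroxyl oxygen bound to an sp3 (X4) carbon — an aliphatic alcohol.
The closest candidate here is a methoxy ether (-OCH3), but the oxygen has H0 (ether), not H1. No other fragment satisfies the full query, so there is no match.

No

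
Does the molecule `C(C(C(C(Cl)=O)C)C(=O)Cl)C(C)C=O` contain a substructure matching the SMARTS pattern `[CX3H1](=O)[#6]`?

Yes

The pattern [CX3H1](=O)[#6] describes an sp2 carbon with one H, double-bonded to O and single-bonded to carbon — an aldehyde.
The molecule carries an aldehyde (-CHO), whose atoms satisfy every constraint of the query, so the pattern matches.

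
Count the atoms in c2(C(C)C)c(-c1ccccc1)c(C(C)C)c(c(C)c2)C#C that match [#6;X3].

The query [#6;X3] means: any carbon (aromatic or not) with three total connections.
Check the 21 heavy atoms by environment: 12× c (aromatic, X3) → match; 7× C (X4) → no; 2× C (X2) → no.
That gives 12 matching atoms.

12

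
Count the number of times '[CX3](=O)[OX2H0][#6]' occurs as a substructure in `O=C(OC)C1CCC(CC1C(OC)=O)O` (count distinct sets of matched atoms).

[CX3](=O)[OX2H0][#6] is the SMARTS for an ester: a carbonyl carbon bonded to an oxygen that is itself bonded to carbon (no H on that O).
The molecule carries 2 separate instances of a methyl-ester group (-C(=O)OCH3) meeting every constraint; each maps to a distinct set of atoms, giving 2 matches.

2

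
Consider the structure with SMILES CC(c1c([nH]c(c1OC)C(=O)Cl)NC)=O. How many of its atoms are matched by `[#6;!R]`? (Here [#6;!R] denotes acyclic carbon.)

Check the 15 heavy atoms by environment: 1× n (aromatic, in 5-ring) → no; 4× c (aromatic, in 5-ring) → no; 3× O (acyclic) → no; 5× C (acyclic) → match; 1× N (acyclic) → no; 1× Cl (acyclic) → no.
That gives 5 matching atoms.

5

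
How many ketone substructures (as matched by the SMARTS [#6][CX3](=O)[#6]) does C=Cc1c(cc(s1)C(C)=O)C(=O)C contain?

2

[#6][CX3](=O)[#6] is the SMARTS for a ketone: a carbonyl carbon (no H) flanked by two carbons.
The molecule carries 2 separate instances of an acetyl/ketone group (-C(=O)CH3) meeting every constraint; each maps to a distinct set of atoms, giving 2 matches.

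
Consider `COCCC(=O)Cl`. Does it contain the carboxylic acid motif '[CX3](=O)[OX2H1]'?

No

The pattern [CX3](=O)[OX2H1] describes an sp2 carbon double-bonded to O and single-bonded to an -OH oxygen — a carboxylic acid.
The closest candidate here is an acyl chloride (-C(=O)Cl), but the carbonyl is bonded to Cl, not to an -OH oxygen. No other fragment satisfies the full query, so there is no match.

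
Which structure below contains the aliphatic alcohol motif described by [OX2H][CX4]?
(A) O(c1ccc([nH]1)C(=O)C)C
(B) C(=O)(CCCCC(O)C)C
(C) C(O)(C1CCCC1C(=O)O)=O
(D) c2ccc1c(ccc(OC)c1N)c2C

[OX2H][CX4] describes a hydroxyl oxygen bound to an sp3 (X4) carbon (an aliphatic alcohol).
(A) has a methoxy ether (-OCH3) but the oxygen has H0 (ether), not H1.
(B) contains a hydroxyl group (-OH), which satisfies every atom and bond constraint.
(C) has a carboxylic acid group (-C(=O)OH) but the -OH is on a CX3 carbonyl carbon, not a CX4 carbon.
(D) has a methoxy ether (-OCH3) but the oxygen has H0 (ether), not H1.
So the answer is (B).

B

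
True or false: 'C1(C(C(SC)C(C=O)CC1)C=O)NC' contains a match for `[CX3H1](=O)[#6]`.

The pattern [CX3H1](=O)[#6] describes an sp2 carbon with one H, double-bonded to O and single-bonded to carbon — an aldehyde.
The molecule carries an aldehyde (-CHO), whose atoms satisfy every constraint of the query, so the pattern matches.

True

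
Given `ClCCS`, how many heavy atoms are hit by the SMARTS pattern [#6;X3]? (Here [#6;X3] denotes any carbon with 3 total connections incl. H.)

Check the 4 heavy atoms by environment: 2× C (X4) → no; 1× S (X2) → no; 1× Cl (X1) → no.
No environment satisfies the query, so 0 matching atoms.

0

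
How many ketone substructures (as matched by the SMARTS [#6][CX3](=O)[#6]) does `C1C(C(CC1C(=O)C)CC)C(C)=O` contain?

2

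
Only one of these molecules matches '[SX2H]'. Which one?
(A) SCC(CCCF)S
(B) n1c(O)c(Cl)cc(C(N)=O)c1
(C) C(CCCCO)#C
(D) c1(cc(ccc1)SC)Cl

A

[SX2H] describes an aliphatic sulfur with two connections, one being H (a thiol).
(A) contains a thiol (-SH), which satisfies every atom and bond constraint.
(B) has a hydroxyl group (-OH) but it is an -OH, not an -SH.
(C) has a hydroxyl group (-OH) but it is an -OH, not an -SH.
(D) has a methylthio ether (-SCH3) but the sulfur has H0 (bonded to two carbons), not H1.
So the answer is (A).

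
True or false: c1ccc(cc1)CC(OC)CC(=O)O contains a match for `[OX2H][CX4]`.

False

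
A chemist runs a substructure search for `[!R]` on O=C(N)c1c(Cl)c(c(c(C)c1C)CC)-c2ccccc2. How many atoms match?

The query [!R] means: !R matches any atom not in a ring.
Check the 20 heavy atoms by environment: 12× c (aromatic, in 6-ring) → no; 5× C (acyclic) → match; 1× Cl (acyclic) → match; 1× O (acyclic) → match; 1× N (acyclic) → match.
Summing the matching environments: 5 + 1 + 1 + 1 = 8 matching atoms.

8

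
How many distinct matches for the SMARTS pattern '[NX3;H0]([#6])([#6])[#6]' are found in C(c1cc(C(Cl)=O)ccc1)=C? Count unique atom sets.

0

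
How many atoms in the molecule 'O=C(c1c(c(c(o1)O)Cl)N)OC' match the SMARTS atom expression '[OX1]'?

The query [OX1] means: aliphatic oxygen with one total connection — typically a carbonyl =O or an oxide.
Check the 12 heavy atoms by environment: 1× o (aromatic, X2) → no; 4× c (aromatic, X3) → no; 1× C (X3) → no; 1× O (X1) → match; 2× O (X2) → no; 1× C (X4) → no; 1× N (X3) → no; 1× Cl (X1) → no.
That gives 1 matching atom.

1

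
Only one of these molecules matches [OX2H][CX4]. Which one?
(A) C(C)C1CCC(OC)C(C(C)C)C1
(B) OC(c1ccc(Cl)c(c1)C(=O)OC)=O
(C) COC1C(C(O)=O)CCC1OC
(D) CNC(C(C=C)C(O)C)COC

[OX2H][CX4] describes a hydroxyl oxygen bound to an sp3 (X4) carbon (an aliphatic alcohol).
(A) has a methoxy ether (-OCH3) but the oxygen has H0 (ether), not H1.
(B) has a carboxylic acid group (-C(=O)OH) but the -OH is on a CX3 carbonyl carbon, not a CX4 carbon.
(C) has a methoxy ether (-OCH3) but the oxygen has H0 (ether), not H1.
(D) contains a hydroxyl group (-OH), which satisfies every atom and bond constraint.
So the answer is (D).

D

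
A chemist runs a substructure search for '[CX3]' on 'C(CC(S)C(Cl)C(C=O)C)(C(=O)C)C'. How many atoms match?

2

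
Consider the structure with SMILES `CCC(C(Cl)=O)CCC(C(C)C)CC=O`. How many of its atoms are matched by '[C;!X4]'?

2

The query [C;!X4] means: aliphatic carbon that does not have four total connections.
Check the 15 heavy atoms by environment: 10× C (X4) → no; 2× C (X3) → match; 2× O (X1) → no; 1× Cl (X1) → no.
That gives 2 matching atoms.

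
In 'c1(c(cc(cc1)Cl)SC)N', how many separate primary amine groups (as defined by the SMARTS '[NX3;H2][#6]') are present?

1

[NX3;H2][#6] is the SMARTS for a primary amine: a trivalent nitrogen with two H attached to carbon.
Exactly one fragment in the molecule meets all constraints, giving 1 match.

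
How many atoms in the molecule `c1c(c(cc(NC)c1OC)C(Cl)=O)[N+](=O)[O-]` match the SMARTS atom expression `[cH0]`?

Check the 16 heavy atoms by environment: 2× c (aromatic, H1) → no; 4× c (aromatic, H0) → match; 1× N (charge +1, H0) → no; 1× O (charge -1, H0) → no; 3× O (H0) → no; 1× C (H0) → no; 1× Cl (H0) → no; 2× C (H3) → no; 1× N (H1) → no.
That gives 4 matching atoms.

4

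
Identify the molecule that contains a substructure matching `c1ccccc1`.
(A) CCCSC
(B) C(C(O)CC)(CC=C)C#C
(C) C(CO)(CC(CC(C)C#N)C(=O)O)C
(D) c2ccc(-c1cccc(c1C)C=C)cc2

D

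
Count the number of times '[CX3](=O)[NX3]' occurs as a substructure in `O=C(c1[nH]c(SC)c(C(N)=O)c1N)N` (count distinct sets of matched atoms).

2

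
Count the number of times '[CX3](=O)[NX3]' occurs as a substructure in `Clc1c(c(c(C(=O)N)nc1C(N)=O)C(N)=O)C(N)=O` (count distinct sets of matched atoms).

[CX3](=O)[NX3] is the SMARTS for an amide: a carbonyl carbon bonded to a trivalent nitrogen.
The molecule carries 4 separate instances of a primary amide (-C(=O)NH2) meeting every constraint; each maps to a distinct set of atoms, giving 4 matches.

4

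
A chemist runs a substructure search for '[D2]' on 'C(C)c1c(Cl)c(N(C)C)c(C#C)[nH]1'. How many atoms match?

3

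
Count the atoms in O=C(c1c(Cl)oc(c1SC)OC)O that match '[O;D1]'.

2

Check the 13 heavy atoms by environment: 1× o (aromatic, D2) → no; 4× c (aromatic, D3) → no; 1× C (D3) → no; 2× O (D1) → match; 1× Cl (D1) → no; 1× O (D2) → no; 2× C (D1) → no; 1× S (D2) → no.
That gives 2 matching atoms.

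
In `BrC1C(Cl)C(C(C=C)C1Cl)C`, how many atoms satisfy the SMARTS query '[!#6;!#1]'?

3

Check the 11 heavy atoms by environment: 8× C → no; 2× Cl → match; 1× Br → match.
Summing the matching environments: 2 + 1 = 3 matching atoms.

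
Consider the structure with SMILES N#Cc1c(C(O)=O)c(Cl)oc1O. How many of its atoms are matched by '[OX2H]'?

The query [OX2H] means: aliphatic oxygen with two connections, one of which is H — an -OH oxygen.
Check the 12 heavy atoms by environment: 1× o (aromatic, H0, X2) → no; 4× c (aromatic, H0, X3) → no; 1× C (H0, X3) → no; 1× O (H0, X1) → no; 2× O (H1, X2) → match; 1× C (H0, X2) → no; 1× N (H0, X1) → no; 1× Cl (H0, X1) → no.
That gives 2 matching atoms.

2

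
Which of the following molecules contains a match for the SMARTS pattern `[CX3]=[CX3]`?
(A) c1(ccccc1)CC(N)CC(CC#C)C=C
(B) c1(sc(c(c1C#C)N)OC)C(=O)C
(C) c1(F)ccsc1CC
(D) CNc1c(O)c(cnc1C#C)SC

A

[CX3]=[CX3] describes a non-aromatic C=C double bond between two sp2 carbons (an alkene).
(A) contains a vinyl group (-CH=CH2), which satisfies every atom and bond constraint.
(B) has an ethynyl group (-C#CH) but the C-C bond is a triple bond, not a double bond.
(C) has an ethyl group (-CH2CH3) but its C-C bond is a single bond between CX4 carbons, not CX3=CX3.
(D) has an ethynyl group (-C#CH) but the C-C bond is a triple bond, not a double bond.
So the answer is (A).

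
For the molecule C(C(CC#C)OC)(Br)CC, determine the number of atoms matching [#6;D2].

3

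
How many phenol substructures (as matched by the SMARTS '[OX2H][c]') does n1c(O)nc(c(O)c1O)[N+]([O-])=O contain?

3

[OX2H][c] is the SMARTS for a phenol: a hydroxyl oxygen attached to an aromatic carbon.
The molecule carries 3 separate instances of a hydroxyl group (-OH) meeting every constraint; each maps to a distinct set of atoms, giving 3 matches.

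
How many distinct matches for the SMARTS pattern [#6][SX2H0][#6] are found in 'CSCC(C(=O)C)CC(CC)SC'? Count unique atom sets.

[#6][SX2H0][#6] is the SMARTS for a thioether: an aliphatic sulfur bridging two carbons with no H on the sulfur.
The molecule carries 2 separate instances of a methylthio ether (-SCH3) meeting every constraint; each maps to a distinct set of atoms, giving 2 matches.

2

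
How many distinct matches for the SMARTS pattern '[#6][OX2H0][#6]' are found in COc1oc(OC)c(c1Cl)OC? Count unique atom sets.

[#6][OX2H0][#6] is the SMARTS for an ether: an aliphatic oxygen bridging two carbons with no H on the oxygen.
The molecule carries 3 separate instances of a methoxy ether (-OCH3) meeting every constraint; each maps to a distinct set of atoms, giving 3 matches.

3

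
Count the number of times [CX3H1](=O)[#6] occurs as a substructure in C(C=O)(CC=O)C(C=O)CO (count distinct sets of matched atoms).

[CX3H1](=O)[#6] is the SMARTS for an aldehyde: an sp2 carbon with one H, double-bonded to O and single-bonded to carbon.
The molecule carries 3 separate instances of an aldehyde (-CHO) meeting every constraint; each maps to a distinct set of atoms, giving 3 matches.

3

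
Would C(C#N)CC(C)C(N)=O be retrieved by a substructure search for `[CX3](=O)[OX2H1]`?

No

The pattern [CX3](=O)[OX2H1] describes an sp2 carbon double-bonded to O and single-bonded to an -OH oxygen — a carboxylic acid.
The closest candidate here is a primary amide (-C(=O)NH2), but the carbonyl is bonded to N, not to an -OH oxygen. No other fragment satisfies the full query, so there is no match.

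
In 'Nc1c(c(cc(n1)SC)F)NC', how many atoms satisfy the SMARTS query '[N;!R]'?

The query [N;!R] means: aliphatic nitrogen not in a ring.
Check the 12 heavy atoms by environment: 1× n (aromatic, in 6-ring) → no; 5× c (aromatic, in 6-ring) → no; 2× N (acyclic) → match; 1× S (acyclic) → no; 2× C (acyclic) → no; 1× F (acyclic) → no.
That gives 2 matching atoms.

2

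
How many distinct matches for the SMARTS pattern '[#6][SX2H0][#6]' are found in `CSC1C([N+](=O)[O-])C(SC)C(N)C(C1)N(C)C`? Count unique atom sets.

[#6][SX2H0][#6] is the SMARTS for a thioether: an aliphatic sulfur bridging two carbons with no H on the sulfur.
The molecule carries 2 separate instances of a methylthio ether (-SCH3) meeting every constraint; each maps to a distinct set of atoms, giving 2 matches.

2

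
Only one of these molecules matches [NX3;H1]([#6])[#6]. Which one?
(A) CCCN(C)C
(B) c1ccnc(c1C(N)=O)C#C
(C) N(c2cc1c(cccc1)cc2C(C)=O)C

[NX3;H1]([#6])[#6] describes a trivalent nitrogen with one H, bonded to two carbons (a secondary amine).
(A) has a dimethylamino group (-N(CH3)2) but the nitrogen has H0, not H1.
(B) has a primary amide (-C(=O)NH2) but the -C(=O)NH2 nitrogen has H2, not H1.
(C) contains an N-methylamino group (-NHCH3), which satisfies every atom and bond constraint.
So the answer is (C).

C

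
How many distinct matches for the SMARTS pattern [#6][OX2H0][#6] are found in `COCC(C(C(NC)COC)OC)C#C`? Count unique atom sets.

3

[#6][OX2H0][#6] is the SMARTS for an ether: an aliphatic oxygen bridging two carbons with no H on the oxygen.
The molecule carries 3 separate instances of a methoxy ether (-OCH3) meeting every constraint; each maps to a distinct set of atoms, giving 3 matches.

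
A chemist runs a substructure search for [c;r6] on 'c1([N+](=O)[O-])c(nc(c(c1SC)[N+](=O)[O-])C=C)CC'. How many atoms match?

5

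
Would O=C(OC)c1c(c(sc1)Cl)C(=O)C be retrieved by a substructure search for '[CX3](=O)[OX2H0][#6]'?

The pattern [CX3](=O)[OX2H0][#6] describes a carbonyl carbon bonded to an oxygen that is itself bonded to carbon (no H on that O) — an ester.
The molecule carries a methyl-ester group (-C(=O)OCH3), whose atoms satisfy every constraint of the query, so the pattern matches.

Yes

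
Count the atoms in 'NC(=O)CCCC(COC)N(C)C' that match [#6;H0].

The query [#6;H0] means: any carbon with no attached hydrogen.
Check the 13 heavy atoms by environment: 4× C (H2) → no; 1× C (H1) → no; 1× N (H0) → no; 3× C (H3) → no; 1× C (H0) → match; 2× O (H0) → no; 1× N (H2) → no.
That gives 1 matching atom.

1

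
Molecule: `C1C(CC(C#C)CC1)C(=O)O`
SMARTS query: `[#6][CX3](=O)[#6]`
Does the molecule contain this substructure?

No

The pattern [#6][CX3](=O)[#6] describes a carbonyl carbon (no H) flanked by two carbons — a ketone.
The closest candidate here is a carboxylic acid group (-C(=O)OH), but one neighbour of the carbonyl carbon is O, not C. No other fragment satisfies the full query, so there is no match.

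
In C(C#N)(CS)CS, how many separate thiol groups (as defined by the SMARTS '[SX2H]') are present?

[SX2H] is the SMARTS for a thiol: an aliphatic sulfur with two connections, one being H.
The molecule carries 2 separate instances of a thiol (-SH) meeting every constraint; each maps to a distinct set of atoms, giving 2 matches.

2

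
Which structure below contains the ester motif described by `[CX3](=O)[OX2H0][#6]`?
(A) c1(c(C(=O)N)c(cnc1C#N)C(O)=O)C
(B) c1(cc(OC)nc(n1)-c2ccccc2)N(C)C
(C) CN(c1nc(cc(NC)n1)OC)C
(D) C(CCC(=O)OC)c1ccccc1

[CX3](=O)[OX2H0][#6] describes a carbonyl carbon bonded to an oxygen that is itself bonded to carbon (no H on that O) (an ester).
(A) has a carboxylic acid group (-C(=O)OH) but the singly-bonded O carries H (OX2H1, not H0).
(B) has a methoxy ether (-OCH3) but the ether oxygen is not adjacent to a C=O carbon.
(C) has a methoxy ether (-OCH3) but the ether oxygen is not adjacent to a C=O carbon.
(D) contains a methyl-ester group (-C(=O)OCH3), which satisfies every atom and bond constraint.
So the answer is (D).

D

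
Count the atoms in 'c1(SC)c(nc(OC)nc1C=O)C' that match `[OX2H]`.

0

The query [OX2H] means: aliphatic oxygen with two connections, one of which is H — an -OH oxygen.
Check the 13 heavy atoms by environment: 2× n (aromatic, H0, X2) → no; 4× c (aromatic, H0, X3) → no; 3× C (H3, X4) → no; 1× C (H1, X3) → no; 1× O (H0, X1) → no; 1× S (H0, X2) → no; 1× O (H0, X2) → no.
No environment satisfies the query, so 0 matching atoms.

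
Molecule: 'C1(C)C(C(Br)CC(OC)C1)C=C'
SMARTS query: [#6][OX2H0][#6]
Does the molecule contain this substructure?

The pattern [#6][OX2H0][#6] describes an aliphatic oxygen bridging two carbons with no H on the oxygen — an ether.
The molecule carries a methoxy ether (-OCH3), whose atoms satisfy every constraint of the query, so the pattern matches.

Yes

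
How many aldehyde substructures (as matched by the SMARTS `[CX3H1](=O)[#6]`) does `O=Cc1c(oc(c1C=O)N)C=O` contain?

[CX3H1](=O)[#6] is the SMARTS for an aldehyde: an sp2 carbon with one H, double-bonded to O and single-bonded to carbon.
The molecule carries 3 separate instances of an aldehyde (-CHO) meeting every constraint; each maps to a distinct set of atoms, giving 3 matches.

3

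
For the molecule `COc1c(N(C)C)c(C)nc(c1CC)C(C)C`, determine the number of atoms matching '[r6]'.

6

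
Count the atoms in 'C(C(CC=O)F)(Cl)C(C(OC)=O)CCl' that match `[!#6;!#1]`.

The query [!#6;!#1] means: not carbon and not hydrogen — any heteroatom.
Check the 14 heavy atoms by environment: 8× C → no; 2× Cl → match; 1× F → match; 3× O → match.
Summing the matching environments: 2 + 1 + 3 = 6 matching atoms.

6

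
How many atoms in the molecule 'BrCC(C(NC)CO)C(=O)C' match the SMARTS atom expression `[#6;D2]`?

Check the 11 heavy atoms by environment: 2× C (D2) → match; 3× C (D3) → no; 2× O (D1) → no; 1× Br (D1) → no; 2× C (D1) → no; 1× N (D2) → no.
That gives 2 matching atoms.

2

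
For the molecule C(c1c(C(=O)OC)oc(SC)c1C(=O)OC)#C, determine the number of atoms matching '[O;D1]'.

2

Check the 17 heavy atoms by environment: 1× o (aromatic, D2) → no; 4× c (aromatic, D3) → no; 1× C (D2) → no; 4× C (D1) → no; 2× C (D3) → no; 2× O (D1) → match; 2× O (D2) → no; 1× S (D2) → no.
That gives 2 matching atoms.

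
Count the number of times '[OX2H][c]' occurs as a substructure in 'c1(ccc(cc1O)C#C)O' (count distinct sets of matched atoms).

2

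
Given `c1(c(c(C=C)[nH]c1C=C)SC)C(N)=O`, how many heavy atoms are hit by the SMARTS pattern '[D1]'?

The query [D1] means: atom with exactly one heavy-atom neighbour (degree 1).
Check the 14 heavy atoms by environment: 1× n (aromatic, D2) → no; 4× c (aromatic, D3) → no; 2× C (D2) → no; 3× C (D1) → match; 1× S (D2) → no; 1× C (D3) → no; 1× O (D1) → match; 1× N (D1) → match.
Summing the matching environments: 3 + 1 + 1 = 5 matching atoms.

5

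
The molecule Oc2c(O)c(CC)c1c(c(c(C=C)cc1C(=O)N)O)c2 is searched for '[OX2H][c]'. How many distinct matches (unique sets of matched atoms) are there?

[OX2H][c] is the SMARTS for a phenol: a hydroxyl oxygen attached to an aromatic carbon.
The molecule carries 3 separate instances of a hydroxyl group (-OH) meeting every constraint; each maps to a distinct set of atoms, giving 3 matches.

3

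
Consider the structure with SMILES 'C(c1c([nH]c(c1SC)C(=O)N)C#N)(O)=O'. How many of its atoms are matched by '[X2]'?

3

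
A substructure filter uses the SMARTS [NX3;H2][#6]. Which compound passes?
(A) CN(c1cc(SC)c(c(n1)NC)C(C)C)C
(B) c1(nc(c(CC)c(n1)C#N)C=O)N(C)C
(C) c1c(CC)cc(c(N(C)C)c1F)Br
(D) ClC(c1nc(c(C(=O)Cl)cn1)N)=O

[NX3;H2][#6] describes a trivalent nitrogen with two H attached to carbon (a primary amine).
(A) has a dimethylamino group (-N(CH3)2) but the nitrogen has H0, not H2.
(B) has a nitrile (-C#N) but the nitrogen is NX1 (triple-bonded), not NX3 with two H.
(C) has a dimethylamino group (-N(CH3)2) but the nitrogen has H0, not H2.
(D) contains a primary amino group (-NH2), which satisfies every atom and bond constraint.
So the answer is (D).

D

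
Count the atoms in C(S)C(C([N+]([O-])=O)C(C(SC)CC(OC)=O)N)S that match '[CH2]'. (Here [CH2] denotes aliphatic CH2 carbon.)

2

The query [CH2] means: aliphatic carbon with exactly two hydrogens.
Check the 18 heavy atoms by environment: 2× C (H2) → match; 4× C (H1) → no; 2× S (H1) → no; 1× N (H2) → no; 1× C (H0) → no; 3× O (H0) → no; 2× C (H3) → no; 1× N (charge +1, H0) → no; 1× O (charge -1, H0) → no; 1× S (H0) → no.
That gives 2 matching atoms.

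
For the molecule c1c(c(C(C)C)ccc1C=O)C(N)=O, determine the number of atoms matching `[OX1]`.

2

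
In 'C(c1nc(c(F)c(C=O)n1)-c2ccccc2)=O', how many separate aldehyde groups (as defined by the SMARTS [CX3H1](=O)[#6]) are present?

[CX3H1](=O)[#6] is the SMARTS for an aldehyde: an sp2 carbon with one H, double-bonded to O and single-bonded to carbon.
The molecule carries 2 separate instances of an aldehyde (-CHO) meeting every constraint; each maps to a distinct set of atoms, giving 2 matches.

2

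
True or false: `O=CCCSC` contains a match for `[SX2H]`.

False

The pattern [SX2H] describes an aliphatic sulfur with two connections, one being H — a thiol.
The closest candidate here is a methylthio ether (-SCH3), but the sulfur has H0 (bonded to two carbons), not H1. No other fragment satisfies the full query, so there is no match.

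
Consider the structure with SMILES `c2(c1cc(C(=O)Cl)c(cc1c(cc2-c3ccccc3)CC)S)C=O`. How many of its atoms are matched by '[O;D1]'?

The query [O;D1] means: aliphatic oxygen bonded to exactly one heavy atom.
Check the 24 heavy atoms by environment: 8× c (aromatic, D3) → no; 8× c (aromatic, D2) → no; 1× S (D1) → no; 2× C (D2) → no; 1× C (D1) → no; 2× O (D1) → match; 1× C (D3) → no; 1× Cl (D1) → no.
That gives 2 matching atoms.

2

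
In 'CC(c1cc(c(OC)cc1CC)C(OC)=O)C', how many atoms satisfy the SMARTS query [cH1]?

2

Check the 17 heavy atoms by environment: 4× c (aromatic, H0) → no; 2× c (aromatic, H1) → match; 1× C (H1) → no; 5× C (H3) → no; 1× C (H0) → no; 3× O (H0) → no; 1× C (H2) → no.
That gives 2 matching atoms.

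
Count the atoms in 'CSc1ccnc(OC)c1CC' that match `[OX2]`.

1

Check the 12 heavy atoms by environment: 1× n (aromatic, X2) → no; 5× c (aromatic, X3) → no; 1× O (X2) → match; 4× C (X4) → no; 1× S (X2) → no.
That gives 1 matching atom.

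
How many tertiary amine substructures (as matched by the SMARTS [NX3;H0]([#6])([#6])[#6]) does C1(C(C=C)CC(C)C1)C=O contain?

0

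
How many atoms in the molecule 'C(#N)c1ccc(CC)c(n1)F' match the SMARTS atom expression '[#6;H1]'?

2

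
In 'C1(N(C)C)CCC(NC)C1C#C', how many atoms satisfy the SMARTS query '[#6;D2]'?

3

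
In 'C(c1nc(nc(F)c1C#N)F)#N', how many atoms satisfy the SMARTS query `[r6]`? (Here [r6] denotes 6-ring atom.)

6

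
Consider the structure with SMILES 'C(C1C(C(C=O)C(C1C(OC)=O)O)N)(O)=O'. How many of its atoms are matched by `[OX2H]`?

2

The query [OX2H] means: aliphatic oxygen with two connections, one of which is H — an -OH oxygen.
Check the 16 heavy atoms by environment: 5× C (H1, X4) → no; 2× C (H0, X3) → no; 3× O (H0, X1) → no; 1× O (H0, X2) → no; 1× C (H3, X4) → no; 2× O (H1, X2) → match; 1× N (H2, X3) → no; 1× C (H1, X3) → no.
That gives 2 matching atoms.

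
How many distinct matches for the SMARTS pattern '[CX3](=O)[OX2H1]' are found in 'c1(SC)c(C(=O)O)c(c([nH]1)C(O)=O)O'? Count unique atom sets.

2

[CX3](=O)[OX2H1] is the SMARTS for a carboxylic acid: an sp2 carbon double-bonded to O and single-bonded to an -OH oxygen.
The molecule carries 2 separate instances of a carboxylic acid group (-C(=O)OH) meeting every constraint; each maps to a distinct set of atoms, giving 2 matches.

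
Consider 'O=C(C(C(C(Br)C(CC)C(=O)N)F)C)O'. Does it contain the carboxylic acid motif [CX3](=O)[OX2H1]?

The pattern [CX3](=O)[OX2H1] describes an sp2 carbon double-bonded to O and single-bonded to an -OH oxygen — a carboxylic acid.
The molecule carries a carboxylic acid group (-C(=O)OH), whose atoms satisfy every constraint of the query, so the pattern matches.

Yes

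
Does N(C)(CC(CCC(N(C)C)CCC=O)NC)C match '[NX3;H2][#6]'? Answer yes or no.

The pattern [NX3;H2][#6] describes a trivalent nitrogen with two H attached to carbon — a primary amine.
The closest candidate here is an N-methylamino group (-NHCH3), but the nitrogen bears two carbons and only one H (H1), not H2. No other fragment satisfies the full query, so there is no match.

No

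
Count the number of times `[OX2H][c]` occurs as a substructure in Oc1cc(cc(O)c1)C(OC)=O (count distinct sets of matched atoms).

2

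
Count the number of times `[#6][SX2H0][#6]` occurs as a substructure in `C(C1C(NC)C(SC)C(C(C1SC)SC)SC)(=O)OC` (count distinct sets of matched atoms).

[#6][SX2H0][#6] is the SMARTS for a thioether: an aliphatic sulfur bridging two carbons with no H on the sulfur.
The molecule carries 4 separate instances of a methylthio ether (-SCH3) meeting every constraint; each maps to a distinct set of atoms, giving 4 matches.

4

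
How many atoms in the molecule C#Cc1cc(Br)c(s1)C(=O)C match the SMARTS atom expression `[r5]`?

The query [r5] means: r5 matches atoms in a five-membered ring.
Check the 11 heavy atoms by environment: 1× s (aromatic, in 5-ring) → match; 4× c (aromatic, in 5-ring) → match; 1× Br (acyclic) → no; 4× C (acyclic) → no; 1× O (acyclic) → no.
Summing the matching environments: 1 + 4 = 5 matching atoms.

5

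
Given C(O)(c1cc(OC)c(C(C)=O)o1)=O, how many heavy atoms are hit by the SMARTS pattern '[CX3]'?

The query [CX3] means: C with X3: aliphatic carbon with exactly 3 total connections.
Check the 13 heavy atoms by environment: 1× o (aromatic, X2) → no; 4× c (aromatic, X3) → no; 2× C (X3) → match; 2× O (X1) → no; 2× C (X4) → no; 2× O (X2) → no.
That gives 2 matching atoms.

2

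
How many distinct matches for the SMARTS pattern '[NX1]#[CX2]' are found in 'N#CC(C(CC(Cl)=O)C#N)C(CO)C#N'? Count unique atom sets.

3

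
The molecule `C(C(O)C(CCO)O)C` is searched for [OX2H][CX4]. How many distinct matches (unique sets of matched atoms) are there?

[OX2H][CX4] is the SMARTS for an aliphatic alcohol: a hydroxyl oxygen bound to an sp3 (X4) carbon.
The molecule carries 3 separate instances of a hydroxyl group (-OH) meeting every constraint; each maps to a distinct set of atoms, giving 3 matches.

3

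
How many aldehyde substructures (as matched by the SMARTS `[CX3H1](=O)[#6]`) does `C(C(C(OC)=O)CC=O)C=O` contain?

[CX3H1](=O)[#6] is the SMARTS for an aldehyde: an sp2 carbon with one H, double-bonded to O and single-bonded to carbon.
The molecule carries 2 separate instances of an aldehyde (-CHO) meeting every constraint; each maps to a distinct set of atoms, giving 2 matches.

2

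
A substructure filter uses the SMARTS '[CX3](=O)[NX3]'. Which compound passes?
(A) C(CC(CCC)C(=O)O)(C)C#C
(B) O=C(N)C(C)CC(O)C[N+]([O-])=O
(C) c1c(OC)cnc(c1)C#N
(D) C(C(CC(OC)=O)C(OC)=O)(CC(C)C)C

B

[CX3](=O)[NX3] describes a carbonyl carbon bonded to a trivalent nitrogen (an amide).
(A) has a carboxylic acid group (-C(=O)OH) but the carbonyl is bonded to O, not to an NX3 nitrogen.
(B) contains a primary amide (-C(=O)NH2), which satisfies every atom and bond constraint.
(C) has a nitrile (-C#N) but the nitrile N is NX1 (triple-bonded), not NX3.
(D) has a methyl-ester group (-C(=O)OCH3) but the carbonyl is bonded to O, not to an NX3 nitrogen.
So the answer is (B).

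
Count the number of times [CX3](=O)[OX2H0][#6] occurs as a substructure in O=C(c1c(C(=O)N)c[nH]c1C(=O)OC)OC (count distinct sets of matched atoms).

[CX3](=O)[OX2H0][#6] is the SMARTS for an ester: a carbonyl carbon bonded to an oxygen that is itself bonded to carbon (no H on that O).
The molecule carries 2 separate instances of a methyl-ester group (-C(=O)OCH3) meeting every constraint; each maps to a distinct set of atoms, giving 2 matches.

2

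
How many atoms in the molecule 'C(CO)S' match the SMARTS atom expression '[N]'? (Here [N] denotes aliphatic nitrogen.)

Check the 4 heavy atoms by environment: 2× C → no; 1× O → no; 1× S → no.
No environment satisfies the query, so 0 matching atoms.

0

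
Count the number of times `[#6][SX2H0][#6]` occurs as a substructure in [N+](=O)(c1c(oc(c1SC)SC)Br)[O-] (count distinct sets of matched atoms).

2

[#6][SX2H0][#6] is the SMARTS for a thioether: an aliphatic sulfur bridging two carbons with no H on the sulfur.
The molecule carries 2 separate instances of a methylthio ether (-SCH3) meeting every constraint; each maps to a distinct set of atoms, giving 2 matches.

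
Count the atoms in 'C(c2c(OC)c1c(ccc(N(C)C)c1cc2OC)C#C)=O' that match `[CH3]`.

4

The query [CH3] means: aliphatic carbon with exactly three hydrogens.
Check the 21 heavy atoms by environment: 7× c (aromatic, H0) → no; 3× c (aromatic, H1) → no; 1× C (H0) → no; 2× C (H1) → no; 3× O (H0) → no; 4× C (H3) → match; 1× N (H0) → no.
That gives 4 matching atoms.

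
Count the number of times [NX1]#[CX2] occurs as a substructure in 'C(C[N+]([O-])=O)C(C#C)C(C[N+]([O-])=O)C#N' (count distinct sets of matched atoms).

[NX1]#[CX2] is the SMARTS for a nitrile: a nitrogen triple-bonded to a two-connected carbon.
Exactly one fragment in the molecule meets all constraints, giving 1 match.

1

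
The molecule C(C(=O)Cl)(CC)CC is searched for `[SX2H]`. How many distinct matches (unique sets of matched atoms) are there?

0

[SX2H] is the SMARTS for a thiol: an aliphatic sulfur with two connections, one being H.
No fragment in the molecule satisfies every constraint, giving 0 matches.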